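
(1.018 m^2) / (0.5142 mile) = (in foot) 0.004036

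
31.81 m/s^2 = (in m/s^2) 31.81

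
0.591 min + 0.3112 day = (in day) 0.3116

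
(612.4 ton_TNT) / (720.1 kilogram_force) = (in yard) 3.968e+08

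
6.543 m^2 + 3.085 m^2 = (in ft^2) 103.6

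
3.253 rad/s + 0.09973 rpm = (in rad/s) 3.263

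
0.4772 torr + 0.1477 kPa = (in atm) 0.002086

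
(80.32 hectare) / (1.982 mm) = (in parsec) 1.313e-08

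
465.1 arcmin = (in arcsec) 2.791e+04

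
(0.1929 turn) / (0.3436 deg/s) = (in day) 0.002339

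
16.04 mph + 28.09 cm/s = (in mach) 0.02188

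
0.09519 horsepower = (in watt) 70.98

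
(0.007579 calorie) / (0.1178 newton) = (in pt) 763.1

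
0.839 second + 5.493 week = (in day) 38.45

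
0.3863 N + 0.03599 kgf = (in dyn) 7.392e+04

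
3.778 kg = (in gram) 3778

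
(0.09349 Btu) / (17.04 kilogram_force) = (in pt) 1673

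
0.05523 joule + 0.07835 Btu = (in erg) 8.272e+08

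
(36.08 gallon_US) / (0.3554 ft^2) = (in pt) 1.173e+04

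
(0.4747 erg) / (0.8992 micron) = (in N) 0.05279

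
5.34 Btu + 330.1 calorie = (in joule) 7015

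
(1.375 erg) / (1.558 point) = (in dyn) 25.02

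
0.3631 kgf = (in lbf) 0.8005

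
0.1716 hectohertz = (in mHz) 1.716e+04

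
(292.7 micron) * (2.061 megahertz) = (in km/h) 2172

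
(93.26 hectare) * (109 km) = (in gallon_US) 2.685e+13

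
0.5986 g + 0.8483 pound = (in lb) 0.8496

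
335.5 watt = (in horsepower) 0.4499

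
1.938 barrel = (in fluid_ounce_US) 1.042e+04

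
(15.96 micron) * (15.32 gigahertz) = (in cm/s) 2.445e+07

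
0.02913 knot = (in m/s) 0.01499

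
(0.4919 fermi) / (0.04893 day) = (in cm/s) 1.164e-17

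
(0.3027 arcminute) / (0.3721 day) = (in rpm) 2.615e-08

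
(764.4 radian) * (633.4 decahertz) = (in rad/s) 4.842e+06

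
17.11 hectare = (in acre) 42.28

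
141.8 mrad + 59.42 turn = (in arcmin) 1.284e+06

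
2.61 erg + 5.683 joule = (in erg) 5.683e+07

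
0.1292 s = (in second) 0.1292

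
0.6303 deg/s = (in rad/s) 0.011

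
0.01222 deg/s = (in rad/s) 0.0002133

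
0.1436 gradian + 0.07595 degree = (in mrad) 3.581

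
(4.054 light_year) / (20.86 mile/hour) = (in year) 1.304e+08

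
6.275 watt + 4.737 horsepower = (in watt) 3539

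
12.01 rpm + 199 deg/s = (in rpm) 45.18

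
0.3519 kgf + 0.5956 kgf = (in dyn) 9.292e+05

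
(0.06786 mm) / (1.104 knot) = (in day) 1.383e-09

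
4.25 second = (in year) 1.348e-07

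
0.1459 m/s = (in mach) 0.0004285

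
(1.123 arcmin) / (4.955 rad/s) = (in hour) 1.831e-08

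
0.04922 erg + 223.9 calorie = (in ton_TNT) 2.239e-07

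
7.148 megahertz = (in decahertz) 7.148e+05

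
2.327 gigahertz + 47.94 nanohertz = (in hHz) 2.327e+07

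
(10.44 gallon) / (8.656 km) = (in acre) 1.128e-09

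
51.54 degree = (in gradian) 57.27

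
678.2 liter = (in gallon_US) 179.2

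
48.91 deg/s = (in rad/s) 0.8536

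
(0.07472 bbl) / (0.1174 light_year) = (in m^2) 1.07e-17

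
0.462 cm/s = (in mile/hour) 0.01033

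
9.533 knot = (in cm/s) 490.4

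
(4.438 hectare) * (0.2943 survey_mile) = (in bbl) 1.322e+08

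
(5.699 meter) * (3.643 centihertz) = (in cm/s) 20.76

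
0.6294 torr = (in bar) 0.0008391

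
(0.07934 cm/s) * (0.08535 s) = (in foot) 0.0002222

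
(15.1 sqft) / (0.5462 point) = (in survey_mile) 4.524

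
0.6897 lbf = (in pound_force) 0.6897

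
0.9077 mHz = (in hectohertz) 9.077e-06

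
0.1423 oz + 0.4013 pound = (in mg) 1.861e+05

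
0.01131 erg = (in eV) 7.059e+09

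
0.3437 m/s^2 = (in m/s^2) 0.3437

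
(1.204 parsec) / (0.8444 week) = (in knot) 1.414e+11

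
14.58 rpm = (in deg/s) 87.48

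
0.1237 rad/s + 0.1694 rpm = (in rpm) 1.351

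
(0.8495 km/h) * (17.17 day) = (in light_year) 3.7e-11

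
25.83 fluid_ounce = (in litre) 0.7639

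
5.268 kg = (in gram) 5268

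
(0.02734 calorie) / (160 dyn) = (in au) 4.779e-10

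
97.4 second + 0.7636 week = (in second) 4.619e+05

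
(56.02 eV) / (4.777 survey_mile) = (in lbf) 2.625e-22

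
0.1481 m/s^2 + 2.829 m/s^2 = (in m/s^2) 2.977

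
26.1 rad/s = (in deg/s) 1495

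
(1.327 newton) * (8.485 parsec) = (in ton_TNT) 8.304e+07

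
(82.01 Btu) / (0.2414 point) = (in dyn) 1.016e+14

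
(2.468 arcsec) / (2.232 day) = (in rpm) 5.925e-10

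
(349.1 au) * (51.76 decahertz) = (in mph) 6.047e+16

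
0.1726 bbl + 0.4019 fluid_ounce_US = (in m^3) 0.02745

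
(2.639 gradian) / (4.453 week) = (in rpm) 1.47e-07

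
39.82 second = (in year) 1.263e-06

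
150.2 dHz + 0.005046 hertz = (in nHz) 1.503e+10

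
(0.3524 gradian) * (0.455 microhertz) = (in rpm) 2.405e-08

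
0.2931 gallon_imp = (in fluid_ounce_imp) 46.9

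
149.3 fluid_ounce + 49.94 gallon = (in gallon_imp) 42.55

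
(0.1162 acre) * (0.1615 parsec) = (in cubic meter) 2.343e+18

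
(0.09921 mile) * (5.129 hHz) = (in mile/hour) 1.832e+05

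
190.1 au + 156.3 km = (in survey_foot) 9.33e+13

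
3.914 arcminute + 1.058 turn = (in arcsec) 1.371e+06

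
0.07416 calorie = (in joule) 0.3103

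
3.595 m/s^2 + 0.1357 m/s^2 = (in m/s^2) 3.731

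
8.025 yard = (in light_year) 7.756e-16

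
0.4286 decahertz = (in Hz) 4.286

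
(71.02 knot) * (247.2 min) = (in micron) 5.419e+11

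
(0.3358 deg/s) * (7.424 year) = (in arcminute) 4.717e+09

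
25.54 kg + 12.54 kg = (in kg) 38.08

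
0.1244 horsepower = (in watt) 92.77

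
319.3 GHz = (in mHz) 3.193e+14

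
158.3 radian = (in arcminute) 5.442e+05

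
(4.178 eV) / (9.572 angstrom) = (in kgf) 7.131e-11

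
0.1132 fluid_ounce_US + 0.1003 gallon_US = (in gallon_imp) 0.08425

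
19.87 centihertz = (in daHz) 0.01987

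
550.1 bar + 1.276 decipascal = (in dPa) 5.501e+08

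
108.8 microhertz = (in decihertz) 0.001088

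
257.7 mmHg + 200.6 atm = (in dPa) 2.036e+08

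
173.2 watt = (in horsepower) 0.2323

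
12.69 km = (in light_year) 1.341e-12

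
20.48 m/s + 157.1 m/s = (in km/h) 639.3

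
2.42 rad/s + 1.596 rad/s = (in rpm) 38.35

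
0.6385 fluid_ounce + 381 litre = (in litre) 381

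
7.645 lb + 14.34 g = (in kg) 3.482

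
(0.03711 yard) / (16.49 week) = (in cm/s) 3.402e-07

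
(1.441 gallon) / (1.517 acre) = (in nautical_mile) 4.798e-10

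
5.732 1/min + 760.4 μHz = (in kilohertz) 9.629e-05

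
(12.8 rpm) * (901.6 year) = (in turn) 6.066e+09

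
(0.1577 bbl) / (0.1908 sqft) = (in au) 9.455e-12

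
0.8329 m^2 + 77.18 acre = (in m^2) 3.123e+05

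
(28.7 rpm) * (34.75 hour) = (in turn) 5.984e+04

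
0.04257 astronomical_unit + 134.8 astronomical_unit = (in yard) 2.206e+13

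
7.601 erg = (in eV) 4.744e+12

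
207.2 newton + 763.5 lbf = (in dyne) 3.603e+08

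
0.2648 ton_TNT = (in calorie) 2.648e+08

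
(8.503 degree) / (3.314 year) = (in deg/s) 8.136e-08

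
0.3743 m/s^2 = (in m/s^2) 0.3743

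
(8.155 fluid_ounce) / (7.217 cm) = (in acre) 8.258e-07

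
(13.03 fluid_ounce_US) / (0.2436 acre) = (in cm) 3.909e-05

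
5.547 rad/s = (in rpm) 52.97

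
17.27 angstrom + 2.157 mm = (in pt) 6.114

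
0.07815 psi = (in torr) 4.042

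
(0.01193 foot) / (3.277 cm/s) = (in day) 1.284e-06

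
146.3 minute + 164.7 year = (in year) 164.7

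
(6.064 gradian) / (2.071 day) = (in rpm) 5.083e-06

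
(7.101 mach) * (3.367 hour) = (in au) 0.0001959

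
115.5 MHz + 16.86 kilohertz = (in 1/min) 6.931e+09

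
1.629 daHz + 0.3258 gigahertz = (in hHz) 3.258e+06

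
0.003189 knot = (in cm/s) 0.1641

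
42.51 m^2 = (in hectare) 0.004251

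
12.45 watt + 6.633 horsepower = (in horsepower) 6.65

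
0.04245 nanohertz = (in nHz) 0.04245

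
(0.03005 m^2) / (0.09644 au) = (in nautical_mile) 1.125e-15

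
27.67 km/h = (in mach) 0.02257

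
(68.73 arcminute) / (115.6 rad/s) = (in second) 0.0001729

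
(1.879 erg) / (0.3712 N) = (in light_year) 5.35e-23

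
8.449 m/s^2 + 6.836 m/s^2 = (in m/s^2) 15.29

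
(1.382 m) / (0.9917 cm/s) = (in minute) 2.323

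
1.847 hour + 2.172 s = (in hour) 1.848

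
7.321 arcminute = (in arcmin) 7.321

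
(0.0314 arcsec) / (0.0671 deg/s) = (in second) 0.00013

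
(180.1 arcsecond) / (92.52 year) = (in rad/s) 2.993e-13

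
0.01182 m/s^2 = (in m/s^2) 0.01182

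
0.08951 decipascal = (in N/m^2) 0.008951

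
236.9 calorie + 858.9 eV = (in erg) 9.912e+09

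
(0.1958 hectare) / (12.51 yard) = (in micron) 1.712e+08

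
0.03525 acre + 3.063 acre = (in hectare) 1.254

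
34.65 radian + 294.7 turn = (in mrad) 1.886e+06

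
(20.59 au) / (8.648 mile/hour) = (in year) 2.526e+04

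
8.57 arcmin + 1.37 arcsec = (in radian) 0.0025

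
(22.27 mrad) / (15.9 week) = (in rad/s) 2.316e-09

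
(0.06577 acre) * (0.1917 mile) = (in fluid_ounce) 2.777e+09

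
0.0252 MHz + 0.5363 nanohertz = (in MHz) 0.0252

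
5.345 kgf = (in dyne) 5.242e+06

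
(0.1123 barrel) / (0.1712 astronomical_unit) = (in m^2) 6.971e-13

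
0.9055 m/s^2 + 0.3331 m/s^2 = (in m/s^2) 1.239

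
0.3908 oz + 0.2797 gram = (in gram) 11.36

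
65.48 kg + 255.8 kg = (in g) 3.213e+05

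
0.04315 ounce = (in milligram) 1223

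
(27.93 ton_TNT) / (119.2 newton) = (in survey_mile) 6.092e+05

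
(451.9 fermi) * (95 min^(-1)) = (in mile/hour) 1.601e-12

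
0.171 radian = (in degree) 9.798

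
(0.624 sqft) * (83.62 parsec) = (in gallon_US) 3.952e+19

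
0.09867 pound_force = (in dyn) 4.389e+04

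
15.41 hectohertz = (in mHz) 1.541e+06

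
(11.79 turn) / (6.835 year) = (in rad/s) 3.437e-07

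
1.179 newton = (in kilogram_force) 0.1202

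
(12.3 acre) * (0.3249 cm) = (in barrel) 1017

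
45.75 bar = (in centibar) 4575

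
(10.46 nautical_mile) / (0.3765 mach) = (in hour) 0.04197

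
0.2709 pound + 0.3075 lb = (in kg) 0.2624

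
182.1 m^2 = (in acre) 0.045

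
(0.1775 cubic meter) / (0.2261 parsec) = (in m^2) 2.544e-17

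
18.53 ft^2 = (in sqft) 18.53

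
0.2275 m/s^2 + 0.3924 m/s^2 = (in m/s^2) 0.6199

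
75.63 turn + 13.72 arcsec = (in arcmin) 1.634e+06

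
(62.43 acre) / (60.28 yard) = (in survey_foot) 1.504e+04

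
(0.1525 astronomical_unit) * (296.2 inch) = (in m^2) 1.716e+11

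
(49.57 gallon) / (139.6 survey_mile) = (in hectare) 8.352e-11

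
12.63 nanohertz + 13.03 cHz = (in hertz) 0.1303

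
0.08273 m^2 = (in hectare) 8.273e-06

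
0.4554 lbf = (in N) 2.026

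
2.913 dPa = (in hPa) 0.002913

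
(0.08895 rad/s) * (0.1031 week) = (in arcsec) 1.144e+09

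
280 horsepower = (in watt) 2.088e+05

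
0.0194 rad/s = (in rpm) 0.1853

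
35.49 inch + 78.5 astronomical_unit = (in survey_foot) 3.853e+13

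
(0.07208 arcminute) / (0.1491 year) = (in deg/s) 2.555e-10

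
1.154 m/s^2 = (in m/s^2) 1.154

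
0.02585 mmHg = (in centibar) 0.003446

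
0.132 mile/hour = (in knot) 0.1147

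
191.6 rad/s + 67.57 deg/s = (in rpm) 1841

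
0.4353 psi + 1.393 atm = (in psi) 20.91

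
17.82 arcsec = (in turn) 1.375e-05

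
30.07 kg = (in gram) 3.007e+04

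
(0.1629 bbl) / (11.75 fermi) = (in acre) 5.447e+08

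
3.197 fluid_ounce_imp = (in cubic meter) 9.084e-05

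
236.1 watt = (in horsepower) 0.3166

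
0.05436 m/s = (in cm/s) 5.436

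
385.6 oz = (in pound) 24.1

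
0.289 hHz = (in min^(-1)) 1734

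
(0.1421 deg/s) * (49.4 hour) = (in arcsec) 9.098e+07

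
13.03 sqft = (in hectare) 0.0001211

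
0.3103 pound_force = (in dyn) 1.38e+05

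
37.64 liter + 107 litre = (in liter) 144.6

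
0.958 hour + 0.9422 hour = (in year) 0.0002169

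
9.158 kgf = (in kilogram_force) 9.158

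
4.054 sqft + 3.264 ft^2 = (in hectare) 6.799e-05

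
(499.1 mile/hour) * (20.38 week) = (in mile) 1.709e+06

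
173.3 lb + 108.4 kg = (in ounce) 6596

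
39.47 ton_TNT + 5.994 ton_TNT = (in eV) 1.187e+30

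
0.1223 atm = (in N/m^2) 1.239e+04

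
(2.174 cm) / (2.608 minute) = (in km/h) 0.0005002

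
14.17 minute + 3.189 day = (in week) 0.457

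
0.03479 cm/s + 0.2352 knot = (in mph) 0.2714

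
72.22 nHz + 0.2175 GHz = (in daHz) 2.175e+07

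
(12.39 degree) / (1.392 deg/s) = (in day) 0.000103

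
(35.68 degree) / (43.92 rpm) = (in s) 0.1354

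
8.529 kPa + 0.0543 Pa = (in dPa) 8.529e+04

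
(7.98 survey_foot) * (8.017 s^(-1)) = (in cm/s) 1950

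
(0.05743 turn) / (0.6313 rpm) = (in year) 1.731e-07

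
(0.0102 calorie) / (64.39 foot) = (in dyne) 217.4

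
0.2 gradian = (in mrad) 3.142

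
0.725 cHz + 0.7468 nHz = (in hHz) 7.25e-05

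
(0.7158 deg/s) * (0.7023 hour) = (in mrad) 3.159e+04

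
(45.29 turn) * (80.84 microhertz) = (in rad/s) 0.023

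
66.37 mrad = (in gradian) 4.225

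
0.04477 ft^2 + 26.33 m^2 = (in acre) 0.006507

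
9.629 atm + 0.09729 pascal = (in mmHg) 7318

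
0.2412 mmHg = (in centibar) 0.03216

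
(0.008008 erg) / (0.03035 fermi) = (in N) 2.639e+07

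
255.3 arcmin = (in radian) 0.07426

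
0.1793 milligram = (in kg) 1.793e-07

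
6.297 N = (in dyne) 6.297e+05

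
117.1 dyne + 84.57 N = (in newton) 84.57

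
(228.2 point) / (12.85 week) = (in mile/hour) 2.317e-08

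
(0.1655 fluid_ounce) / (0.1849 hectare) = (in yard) 2.895e-09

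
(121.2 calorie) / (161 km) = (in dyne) 315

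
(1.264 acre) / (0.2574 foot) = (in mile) 40.51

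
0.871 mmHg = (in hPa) 1.161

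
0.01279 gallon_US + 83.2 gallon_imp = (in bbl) 2.379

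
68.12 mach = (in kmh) 8.35e+04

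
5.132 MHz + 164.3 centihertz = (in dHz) 5.132e+07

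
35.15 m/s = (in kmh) 126.5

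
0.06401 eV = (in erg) 1.026e-13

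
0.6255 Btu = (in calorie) 157.7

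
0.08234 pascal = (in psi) 1.194e-05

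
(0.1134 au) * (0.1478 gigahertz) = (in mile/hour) 5.609e+18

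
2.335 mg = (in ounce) 8.236e-05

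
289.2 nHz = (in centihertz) 2.892e-05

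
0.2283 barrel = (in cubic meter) 0.0363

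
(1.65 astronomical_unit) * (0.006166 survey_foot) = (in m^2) 4.639e+08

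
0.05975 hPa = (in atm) 5.897e-05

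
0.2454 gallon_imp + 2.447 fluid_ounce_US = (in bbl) 0.007472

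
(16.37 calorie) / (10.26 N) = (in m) 6.676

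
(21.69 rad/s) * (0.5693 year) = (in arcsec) 8.032e+13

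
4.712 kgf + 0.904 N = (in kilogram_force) 4.804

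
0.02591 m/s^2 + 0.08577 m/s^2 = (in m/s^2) 0.1117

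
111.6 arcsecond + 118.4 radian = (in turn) 18.84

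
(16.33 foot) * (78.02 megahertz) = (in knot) 7.549e+08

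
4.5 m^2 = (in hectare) 0.00045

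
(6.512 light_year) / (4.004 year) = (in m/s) 4.879e+08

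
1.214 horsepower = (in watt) 905.3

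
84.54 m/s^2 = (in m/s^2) 84.54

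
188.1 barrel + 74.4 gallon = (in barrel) 189.9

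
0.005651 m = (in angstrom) 5.651e+07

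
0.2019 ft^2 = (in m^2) 0.01876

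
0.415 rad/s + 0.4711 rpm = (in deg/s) 26.6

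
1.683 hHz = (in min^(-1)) 1.01e+04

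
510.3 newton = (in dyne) 5.103e+07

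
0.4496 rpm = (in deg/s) 2.698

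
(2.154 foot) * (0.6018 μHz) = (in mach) 1.16e-09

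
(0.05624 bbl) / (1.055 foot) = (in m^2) 0.02781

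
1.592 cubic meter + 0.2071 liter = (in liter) 1592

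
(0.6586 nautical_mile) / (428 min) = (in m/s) 0.0475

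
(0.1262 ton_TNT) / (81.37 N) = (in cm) 6.489e+08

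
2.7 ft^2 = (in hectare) 2.508e-05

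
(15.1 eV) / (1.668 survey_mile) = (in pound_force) 2.026e-22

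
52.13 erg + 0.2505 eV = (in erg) 52.13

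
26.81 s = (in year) 8.501e-07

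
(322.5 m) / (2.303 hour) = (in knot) 0.07561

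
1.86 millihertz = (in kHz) 1.86e-06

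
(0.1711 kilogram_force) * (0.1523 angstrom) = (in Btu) 2.422e-14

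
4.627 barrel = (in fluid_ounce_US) 2.487e+04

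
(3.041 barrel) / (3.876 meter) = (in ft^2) 1.343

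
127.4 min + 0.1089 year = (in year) 0.1091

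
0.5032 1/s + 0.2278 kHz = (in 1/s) 228.3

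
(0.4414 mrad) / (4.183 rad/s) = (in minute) 1.759e-06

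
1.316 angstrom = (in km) 1.316e-13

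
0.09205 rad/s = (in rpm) 0.879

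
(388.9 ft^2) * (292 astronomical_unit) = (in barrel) 9.927e+15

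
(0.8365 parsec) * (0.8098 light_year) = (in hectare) 1.978e+28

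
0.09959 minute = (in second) 5.975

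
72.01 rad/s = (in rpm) 687.6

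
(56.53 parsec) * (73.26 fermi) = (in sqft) 1.376e+06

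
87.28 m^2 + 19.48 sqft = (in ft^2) 959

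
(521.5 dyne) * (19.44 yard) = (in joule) 0.0927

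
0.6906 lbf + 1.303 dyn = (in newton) 3.072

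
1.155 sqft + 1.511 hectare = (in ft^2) 1.626e+05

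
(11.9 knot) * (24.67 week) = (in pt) 2.589e+11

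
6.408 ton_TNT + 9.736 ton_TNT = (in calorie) 1.614e+10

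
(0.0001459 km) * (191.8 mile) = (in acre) 11.13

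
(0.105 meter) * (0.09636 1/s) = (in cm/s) 1.012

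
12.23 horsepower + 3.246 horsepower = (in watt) 1.154e+04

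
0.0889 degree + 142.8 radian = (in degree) 8182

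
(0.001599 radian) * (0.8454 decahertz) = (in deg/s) 0.7745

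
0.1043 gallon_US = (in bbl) 0.002483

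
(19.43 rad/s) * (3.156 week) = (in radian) 3.709e+07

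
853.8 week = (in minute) 8.606e+06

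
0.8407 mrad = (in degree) 0.04817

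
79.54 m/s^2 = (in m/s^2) 79.54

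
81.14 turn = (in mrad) 5.098e+05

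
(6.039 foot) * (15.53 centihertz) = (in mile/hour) 0.6394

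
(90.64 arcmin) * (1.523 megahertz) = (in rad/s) 4.016e+04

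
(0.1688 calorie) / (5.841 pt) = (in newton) 342.7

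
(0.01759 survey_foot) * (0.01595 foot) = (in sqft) 0.0002806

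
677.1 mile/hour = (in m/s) 302.7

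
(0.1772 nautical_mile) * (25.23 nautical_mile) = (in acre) 3789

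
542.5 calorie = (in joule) 2270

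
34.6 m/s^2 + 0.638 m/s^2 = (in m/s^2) 35.24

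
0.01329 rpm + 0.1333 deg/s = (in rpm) 0.03551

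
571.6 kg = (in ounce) 2.016e+04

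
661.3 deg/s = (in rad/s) 11.54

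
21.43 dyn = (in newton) 0.0002143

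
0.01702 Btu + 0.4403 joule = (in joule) 18.4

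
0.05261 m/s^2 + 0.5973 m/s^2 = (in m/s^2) 0.6499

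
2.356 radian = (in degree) 135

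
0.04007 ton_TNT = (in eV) 1.046e+27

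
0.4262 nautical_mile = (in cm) 7.893e+04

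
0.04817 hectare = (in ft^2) 5185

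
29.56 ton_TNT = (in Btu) 1.172e+08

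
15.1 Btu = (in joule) 1.593e+04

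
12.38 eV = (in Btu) 1.88e-21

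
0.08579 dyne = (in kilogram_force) 8.748e-08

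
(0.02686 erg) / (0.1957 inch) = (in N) 5.404e-07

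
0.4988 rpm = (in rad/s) 0.05223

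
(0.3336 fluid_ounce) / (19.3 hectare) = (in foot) 1.677e-10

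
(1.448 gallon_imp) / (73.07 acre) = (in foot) 7.304e-08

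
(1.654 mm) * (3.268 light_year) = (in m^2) 5.114e+13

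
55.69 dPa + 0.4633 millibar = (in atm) 0.0005122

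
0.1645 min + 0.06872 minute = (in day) 0.000162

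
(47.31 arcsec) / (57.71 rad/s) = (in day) 4.6e-11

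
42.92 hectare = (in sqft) 4.62e+06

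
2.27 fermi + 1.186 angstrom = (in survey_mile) 7.37e-14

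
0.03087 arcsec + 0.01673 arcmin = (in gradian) 0.0003193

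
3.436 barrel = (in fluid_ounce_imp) 1.923e+04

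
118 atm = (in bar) 119.6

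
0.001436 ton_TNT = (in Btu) 5695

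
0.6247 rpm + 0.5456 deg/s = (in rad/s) 0.07494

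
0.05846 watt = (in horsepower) 7.84e-05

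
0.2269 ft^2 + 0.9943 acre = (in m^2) 4024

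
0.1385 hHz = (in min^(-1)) 831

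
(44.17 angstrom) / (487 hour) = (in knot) 4.897e-15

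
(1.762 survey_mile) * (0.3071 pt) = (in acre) 7.591e-05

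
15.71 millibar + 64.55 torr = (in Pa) 1.018e+04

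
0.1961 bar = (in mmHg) 147.1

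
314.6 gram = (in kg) 0.3146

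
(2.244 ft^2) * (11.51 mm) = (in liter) 2.4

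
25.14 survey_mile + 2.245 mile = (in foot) 1.446e+05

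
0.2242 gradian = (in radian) 0.003522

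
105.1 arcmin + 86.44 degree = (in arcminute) 5292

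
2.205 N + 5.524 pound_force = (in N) 26.78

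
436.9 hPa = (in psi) 6.337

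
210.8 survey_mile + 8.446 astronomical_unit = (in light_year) 0.0001336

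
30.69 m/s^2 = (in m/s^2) 30.69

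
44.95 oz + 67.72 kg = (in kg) 68.99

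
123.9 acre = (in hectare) 50.14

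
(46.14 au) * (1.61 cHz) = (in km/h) 4.001e+11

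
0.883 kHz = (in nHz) 8.83e+11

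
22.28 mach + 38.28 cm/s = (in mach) 22.28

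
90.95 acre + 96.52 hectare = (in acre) 329.5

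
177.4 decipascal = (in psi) 0.002573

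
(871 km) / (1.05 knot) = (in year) 0.05113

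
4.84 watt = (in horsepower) 0.006491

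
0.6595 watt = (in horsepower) 0.0008844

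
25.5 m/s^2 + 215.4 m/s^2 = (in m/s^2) 240.9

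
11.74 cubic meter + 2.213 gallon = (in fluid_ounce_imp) 4.135e+05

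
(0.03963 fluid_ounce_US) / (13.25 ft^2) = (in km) 9.521e-10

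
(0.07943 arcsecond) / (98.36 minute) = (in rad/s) 6.525e-11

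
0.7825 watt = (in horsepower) 0.001049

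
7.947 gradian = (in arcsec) 2.575e+04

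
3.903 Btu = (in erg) 4.118e+10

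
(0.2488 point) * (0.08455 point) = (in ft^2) 2.818e-08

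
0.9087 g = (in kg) 0.0009087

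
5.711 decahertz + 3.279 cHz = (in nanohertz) 5.714e+10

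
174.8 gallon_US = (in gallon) 174.8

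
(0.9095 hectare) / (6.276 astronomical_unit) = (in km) 9.687e-12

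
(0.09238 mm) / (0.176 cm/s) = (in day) 6.075e-07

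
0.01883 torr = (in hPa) 0.0251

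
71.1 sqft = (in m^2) 6.605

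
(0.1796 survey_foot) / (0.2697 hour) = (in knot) 0.0001096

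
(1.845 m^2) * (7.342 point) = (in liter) 4.779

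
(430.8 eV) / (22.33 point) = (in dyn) 8.762e-10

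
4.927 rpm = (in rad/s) 0.516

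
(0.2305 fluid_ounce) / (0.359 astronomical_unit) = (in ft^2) 1.366e-15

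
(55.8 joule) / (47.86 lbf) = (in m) 0.2621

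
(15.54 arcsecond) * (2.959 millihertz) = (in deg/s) 1.277e-05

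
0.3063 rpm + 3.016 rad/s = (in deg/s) 174.6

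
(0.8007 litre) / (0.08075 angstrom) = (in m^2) 9.916e+07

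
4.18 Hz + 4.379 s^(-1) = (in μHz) 8.559e+06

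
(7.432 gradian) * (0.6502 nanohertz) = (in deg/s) 4.349e-09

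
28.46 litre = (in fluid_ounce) 962.3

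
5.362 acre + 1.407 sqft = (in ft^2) 2.336e+05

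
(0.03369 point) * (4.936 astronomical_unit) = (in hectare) 877.6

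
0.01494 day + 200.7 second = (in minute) 24.86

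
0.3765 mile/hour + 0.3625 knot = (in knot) 0.6897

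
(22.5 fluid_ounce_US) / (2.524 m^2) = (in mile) 1.638e-07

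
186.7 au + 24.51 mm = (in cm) 2.793e+15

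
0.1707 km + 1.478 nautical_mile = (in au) 1.944e-08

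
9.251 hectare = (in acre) 22.86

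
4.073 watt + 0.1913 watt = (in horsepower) 0.005719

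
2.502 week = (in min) 2.522e+04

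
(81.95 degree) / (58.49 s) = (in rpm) 0.2335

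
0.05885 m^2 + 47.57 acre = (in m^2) 1.925e+05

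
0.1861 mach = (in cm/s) 6337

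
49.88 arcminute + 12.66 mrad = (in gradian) 1.73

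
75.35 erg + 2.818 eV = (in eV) 4.703e+13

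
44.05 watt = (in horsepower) 0.05907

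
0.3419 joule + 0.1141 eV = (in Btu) 0.0003241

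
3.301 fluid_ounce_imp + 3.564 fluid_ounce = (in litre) 0.1992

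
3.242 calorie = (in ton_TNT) 3.242e-09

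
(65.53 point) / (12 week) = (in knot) 6.192e-09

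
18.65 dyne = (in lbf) 4.193e-05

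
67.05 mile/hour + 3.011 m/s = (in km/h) 118.7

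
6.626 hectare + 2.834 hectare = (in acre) 23.38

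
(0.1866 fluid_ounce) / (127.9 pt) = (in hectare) 1.223e-08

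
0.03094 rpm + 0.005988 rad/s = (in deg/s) 0.5287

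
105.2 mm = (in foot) 0.3451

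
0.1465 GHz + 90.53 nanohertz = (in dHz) 1.465e+09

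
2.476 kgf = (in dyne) 2.428e+06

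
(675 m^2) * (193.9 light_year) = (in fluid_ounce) 4.187e+25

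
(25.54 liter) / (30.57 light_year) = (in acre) 2.182e-23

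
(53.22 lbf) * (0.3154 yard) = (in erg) 6.827e+08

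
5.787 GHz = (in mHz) 5.787e+12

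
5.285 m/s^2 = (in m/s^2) 5.285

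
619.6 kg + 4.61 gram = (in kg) 619.6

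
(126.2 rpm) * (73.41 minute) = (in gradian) 3.706e+06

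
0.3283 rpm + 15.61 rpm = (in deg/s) 95.63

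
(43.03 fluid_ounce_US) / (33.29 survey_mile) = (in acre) 5.869e-12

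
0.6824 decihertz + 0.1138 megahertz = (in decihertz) 1.138e+06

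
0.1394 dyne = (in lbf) 3.134e-07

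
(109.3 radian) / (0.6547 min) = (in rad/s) 2.782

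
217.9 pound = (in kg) 98.84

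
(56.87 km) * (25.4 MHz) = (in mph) 3.231e+12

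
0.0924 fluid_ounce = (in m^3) 2.733e-06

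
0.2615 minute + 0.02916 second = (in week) 2.599e-05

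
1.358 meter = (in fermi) 1.358e+15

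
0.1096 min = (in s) 6.576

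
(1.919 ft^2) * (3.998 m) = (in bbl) 4.483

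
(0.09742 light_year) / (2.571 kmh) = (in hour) 3.585e+11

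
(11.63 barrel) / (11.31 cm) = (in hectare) 0.001635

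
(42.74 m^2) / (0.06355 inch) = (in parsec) 8.581e-13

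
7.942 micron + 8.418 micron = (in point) 0.04637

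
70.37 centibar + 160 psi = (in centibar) 1174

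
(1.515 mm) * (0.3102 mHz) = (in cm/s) 4.7e-05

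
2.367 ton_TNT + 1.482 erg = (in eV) 6.181e+28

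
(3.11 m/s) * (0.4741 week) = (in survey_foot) 2.926e+06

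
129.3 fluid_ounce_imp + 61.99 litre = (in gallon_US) 17.35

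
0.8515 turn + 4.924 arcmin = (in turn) 0.8517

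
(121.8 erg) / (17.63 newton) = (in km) 6.909e-10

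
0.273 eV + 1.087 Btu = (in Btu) 1.087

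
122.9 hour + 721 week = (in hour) 1.213e+05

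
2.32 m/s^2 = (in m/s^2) 2.32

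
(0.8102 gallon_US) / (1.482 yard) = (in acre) 5.592e-07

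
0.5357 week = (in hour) 90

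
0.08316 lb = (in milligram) 3.772e+04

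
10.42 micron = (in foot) 3.419e-05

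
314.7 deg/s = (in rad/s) 5.493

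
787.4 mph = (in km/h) 1267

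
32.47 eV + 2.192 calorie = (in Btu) 0.008693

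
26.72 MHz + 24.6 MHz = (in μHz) 5.132e+13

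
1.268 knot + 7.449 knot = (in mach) 0.01317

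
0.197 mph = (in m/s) 0.08807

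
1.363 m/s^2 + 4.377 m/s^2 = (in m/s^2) 5.74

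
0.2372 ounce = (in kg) 0.006725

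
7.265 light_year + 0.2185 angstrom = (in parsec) 2.227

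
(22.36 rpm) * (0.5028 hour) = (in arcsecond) 8.742e+08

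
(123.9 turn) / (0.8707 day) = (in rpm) 0.09882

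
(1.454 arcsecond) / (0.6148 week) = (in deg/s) 1.086e-09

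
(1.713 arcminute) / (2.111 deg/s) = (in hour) 3.757e-06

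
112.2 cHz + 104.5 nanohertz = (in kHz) 0.001122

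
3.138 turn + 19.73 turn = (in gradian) 9147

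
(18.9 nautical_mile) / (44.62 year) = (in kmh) 8.955e-05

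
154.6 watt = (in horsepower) 0.2073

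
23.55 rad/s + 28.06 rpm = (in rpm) 252.9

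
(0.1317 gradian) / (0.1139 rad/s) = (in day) 2.102e-07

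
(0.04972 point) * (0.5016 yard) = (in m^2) 8.045e-06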